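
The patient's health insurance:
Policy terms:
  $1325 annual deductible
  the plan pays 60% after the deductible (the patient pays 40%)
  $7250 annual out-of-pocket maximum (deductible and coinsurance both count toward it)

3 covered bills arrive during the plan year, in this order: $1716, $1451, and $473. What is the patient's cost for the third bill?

Claim 1 — $1716: deductible takes $1325, $391 remains; coinsurance $391 × 40% = $156.40. Patient owes $1481.40 (running OOP $1481.40).
Claim 2 — $1451: deductible already satisfied, so patient's share is 40% × $1451 = $580.40. Patient owes $580.40 (running OOP $2061.80).
Claim 3 — $473: deductible met; 40% of $473 = $189.20. Cost to patient: $189.20. OOP to date $2251.

$189.20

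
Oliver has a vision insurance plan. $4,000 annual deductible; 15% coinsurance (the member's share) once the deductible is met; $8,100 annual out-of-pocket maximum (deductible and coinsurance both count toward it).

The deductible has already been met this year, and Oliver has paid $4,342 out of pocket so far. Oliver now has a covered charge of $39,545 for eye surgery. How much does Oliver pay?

The deductible is already satisfied, so the full bill goes to coinsurance.
15% of $39,545 = $5,931.75 falls to the member.
Adding $5,931.75 to the $4,342 already spent would give $10,273.75, which exceeds the $8,100 cap; the member pays just $8,100 − $4,342 = $3,758.

$3,758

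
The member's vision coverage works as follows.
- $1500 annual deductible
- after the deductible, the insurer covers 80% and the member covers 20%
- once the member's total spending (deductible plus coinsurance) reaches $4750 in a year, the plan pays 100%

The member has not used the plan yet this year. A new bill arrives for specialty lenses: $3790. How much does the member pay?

Nothing has been paid toward the $1500 deductible, so the first $1500 of this charge is applied there.
That leaves $3790 − $1500 = $2290 for coinsurance.
Member's 20% share of $2290 is $458.
That puts the member's cost at $1500 + $458 = $1958 before any cap.
Cumulative spending $0 + $1958 = $1958 stays under the $4750 maximum.

$1958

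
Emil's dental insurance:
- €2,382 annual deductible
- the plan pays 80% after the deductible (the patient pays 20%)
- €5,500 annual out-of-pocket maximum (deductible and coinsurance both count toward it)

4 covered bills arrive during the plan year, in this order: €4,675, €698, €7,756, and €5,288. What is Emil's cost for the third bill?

#1 (€4,675): €2,382 to deductible, leaving €2,293; coinsurance €2,293 × 20% = €458.60. Cost to patient: €2,840.60. OOP to date €2,840.60.
#2 (€698): deductible already satisfied, so patient's share is 20% × €698 = €139.60. Patient pays €139.60; OOP now €2,980.20.
#3 (€7,756): 20% coinsurance on €7,756 = €1,551.20. Patient pays €1,551.20; OOP now €4,531.40.

€1,551.20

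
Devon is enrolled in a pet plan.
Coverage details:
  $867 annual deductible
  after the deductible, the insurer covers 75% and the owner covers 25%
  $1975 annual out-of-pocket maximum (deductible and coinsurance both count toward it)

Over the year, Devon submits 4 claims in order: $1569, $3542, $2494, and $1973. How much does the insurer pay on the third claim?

$2447

Claim 1 — $1569: $867 to deductible, leaving $702; owner's 25% is $175.50. Cost to owner: $1042.50. OOP to date $1042.50. Insurer: $1569 − $1042.50 = $526.50.
Claim 2 — $3542: deductible already satisfied, so owner's share is 25% × $3542 = $885.50. Owner owes $885.50 (running OOP $1928). Insurer: $3542 − $885.50 = $2656.50.
Claim 3 — $2494: deductible met; 25% of $2494 = $623.50. That would push OOP to $2551.50, over the $1975 cap, so owner pays $1975 − $1928 = $47. Plan pays $2494 − $47 = $2447.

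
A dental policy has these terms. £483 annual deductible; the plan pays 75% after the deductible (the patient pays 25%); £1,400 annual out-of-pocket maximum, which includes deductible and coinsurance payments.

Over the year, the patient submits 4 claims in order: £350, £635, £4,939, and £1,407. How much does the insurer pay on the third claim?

Claim 1 — £350: fully absorbed by the deductible. Cost to patient: £350. OOP to date £350. Insurer: £350 − £350 = £0.
Claim 2 — £635: deductible takes £133, £502 remains; 25% of £502 = £125.50. Patient pays £258.50; OOP now £608.50. Insurer: £635 − £258.50 = £376.50.
Claim 3 — £4,939: 25% coinsurance on £4,939 = £1,234.75. That would push OOP to £1,843.25, over the £1,400 cap, so patient pays £1,400 − £608.50 = £791.50. Plan pays £4,939 − £791.50 = £4,147.50.

£4,147.50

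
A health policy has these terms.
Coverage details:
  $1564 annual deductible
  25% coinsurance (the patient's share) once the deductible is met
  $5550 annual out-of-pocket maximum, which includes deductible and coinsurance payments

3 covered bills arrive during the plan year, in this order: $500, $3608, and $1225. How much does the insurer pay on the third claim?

Bill 1, $500: all of it applies to the deductible. Patient owes $500 (running OOP $500). Plan pays $500 − $500 = $0.
Bill 2, $3608: deductible takes $1064, $2544 remains; coinsurance $2544 × 25% = $636. Cost to patient: $1700. OOP to date $2200. Plan pays $3608 − $1700 = $1908.
Bill 3, $1225: deductible met; 25% of $1225 = $306.25. Patient pays $306.25; OOP now $2506.25. Insurer: $1225 − $306.25 = $918.75.

$918.75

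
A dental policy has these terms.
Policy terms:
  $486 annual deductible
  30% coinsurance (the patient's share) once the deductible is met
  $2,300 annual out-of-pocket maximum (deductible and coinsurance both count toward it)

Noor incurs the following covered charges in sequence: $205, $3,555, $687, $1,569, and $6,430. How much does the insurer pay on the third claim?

#1 ($205): entire amount goes to the deductible. Cost to patient: $205. OOP to date $205. Plan pays $205 − $205 = $0.
#2 ($3,555): $281 to deductible, leaving $3,274; 30% of $3,274 = $982.20. Patient owes $1,263.20 (running OOP $1,468.20). Plan pays $3,555 − $1,263.20 = $2,291.80.
#3 ($687): deductible already satisfied, so patient's share is 30% × $687 = $206.10. Cost to patient: $206.10. OOP to date $1,674.30. Insurer: $687 − $206.10 = $480.90.

$480.90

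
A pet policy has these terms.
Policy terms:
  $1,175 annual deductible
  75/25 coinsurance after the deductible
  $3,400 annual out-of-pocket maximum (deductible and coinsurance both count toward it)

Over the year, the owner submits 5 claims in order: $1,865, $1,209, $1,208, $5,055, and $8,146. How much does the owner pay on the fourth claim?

$1,263.75

Claim 1 — $1,865: $1,175 to deductible, leaving $690; coinsurance $690 × 25% = $172.50. Owner pays $1,347.50; OOP now $1,347.50.
Claim 2 — $1,209: deductible already satisfied, so owner's share is 25% × $1,209 = $302.25. Owner pays $302.25; OOP now $1,649.75.
Claim 3 — $1,208: deductible already satisfied, so owner's share is 25% × $1,208 = $302. Owner owes $302 (running OOP $1,951.75).
Claim 4 — $5,055: deductible met; 25% of $5,055 = $1,263.75. Owner owes $1,263.75 (running OOP $3,215.50).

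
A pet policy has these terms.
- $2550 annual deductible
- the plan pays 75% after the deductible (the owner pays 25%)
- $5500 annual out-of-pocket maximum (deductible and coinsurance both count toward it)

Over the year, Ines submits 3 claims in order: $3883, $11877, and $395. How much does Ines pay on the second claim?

Bill 1, $3883: $2550 to deductible, leaving $1333; 25% of $1333 = $333.25. Owner pays $2883.25; OOP now $2883.25.
Bill 2, $11877: deductible met; 25% of $11877 = $2969.25. Adding that to $2883.25 gives $5852.50, past the $5500 cap; owner pays only $5500 − $2883.25 = $2616.75.

$2616.75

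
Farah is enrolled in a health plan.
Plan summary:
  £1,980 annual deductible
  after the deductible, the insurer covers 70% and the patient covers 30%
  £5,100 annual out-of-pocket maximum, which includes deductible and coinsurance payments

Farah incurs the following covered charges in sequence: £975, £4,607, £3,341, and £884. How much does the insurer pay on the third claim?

Claim 1 — £975: entire amount goes to the deductible. Cost to patient: £975. OOP to date £975. Plan pays £975 − £975 = £0.
Claim 2 — £4,607: deductible takes £1,005, £3,602 remains; 30% of £3,602 = £1,080.60. Cost to patient: £2,085.60. OOP to date £3,060.60. Plan pays £4,607 − £2,085.60 = £2,521.40.
Claim 3 — £3,341: deductible met; 30% of £3,341 = £1,002.30. Patient pays £1,002.30; OOP now £4,062.90. Insurer: £3,341 − £1,002.30 = £2,338.70.

£2,338.70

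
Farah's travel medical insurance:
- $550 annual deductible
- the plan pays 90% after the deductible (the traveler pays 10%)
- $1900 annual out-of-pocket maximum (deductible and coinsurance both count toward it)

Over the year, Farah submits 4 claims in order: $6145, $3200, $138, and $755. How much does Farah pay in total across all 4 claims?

$1518.80

Bill 1, $6145: $550 finishes the deductible; $5595 goes to coinsurance; 10% of $5595 = $559.50. Traveler pays $1109.50; OOP now $1109.50.
Bill 2, $3200: deductible met; 10% of $3200 = $320. Traveler pays $320; OOP now $1429.50.
Bill 3, $138: 10% coinsurance on $138 = $13.80. Cost to traveler: $13.80. OOP to date $1443.30.
Bill 4, $755: deductible met; 10% of $755 = $75.50. Traveler owes $75.50 (running OOP $1518.80).
Total paid by the traveler: $1109.50 + $320 + $13.80 + $75.50 = $1518.80.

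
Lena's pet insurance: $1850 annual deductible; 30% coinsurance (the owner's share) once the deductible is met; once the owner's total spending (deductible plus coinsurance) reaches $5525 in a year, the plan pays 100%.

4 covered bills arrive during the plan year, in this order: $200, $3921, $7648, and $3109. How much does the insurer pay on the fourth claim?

#1 ($200): entire amount goes to the deductible. Owner owes $200 (running OOP $200). Insurer: $200 − $200 = $0.
#2 ($3921): deductible takes $1650, $2271 remains; coinsurance $2271 × 30% = $681.30. Cost to owner: $2331.30. OOP to date $2531.30. Insurer: $3921 − $2331.30 = $1589.70.
#3 ($7648): 30% coinsurance on $7648 = $2294.40. Owner pays $2294.40; OOP now $4825.70. Plan pays $7648 − $2294.40 = $5353.60.
#4 ($3109): deductible already satisfied, so owner's share is 30% × $3109 = $932.70. That would push OOP to $5758.40, over the $5525 cap, so owner pays $5525 − $4825.70 = $699.30. Plan pays $3109 − $699.30 = $2409.70.

$2409.70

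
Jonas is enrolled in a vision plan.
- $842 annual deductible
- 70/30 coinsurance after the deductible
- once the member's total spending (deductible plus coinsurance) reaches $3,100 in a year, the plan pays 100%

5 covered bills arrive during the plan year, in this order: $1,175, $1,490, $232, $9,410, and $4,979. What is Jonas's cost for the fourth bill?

Bill 1, $1,175: $842 finishes the deductible; $333 goes to coinsurance; coinsurance $333 × 30% = $99.90. Member owes $941.90 (running OOP $941.90).
Bill 2, $1,490: deductible met; 30% of $1,490 = $447. Member pays $447; OOP now $1,388.90.
Bill 3, $232: 30% coinsurance on $232 = $69.60. Member owes $69.60 (running OOP $1,458.50).
Bill 4, $9,410: deductible already satisfied, so member's share is 30% × $9,410 = $2,823. That would push OOP to $4,281.50, over the $3,100 cap, so member pays $3,100 − $1,458.50 = $1,641.50.

$1,641.50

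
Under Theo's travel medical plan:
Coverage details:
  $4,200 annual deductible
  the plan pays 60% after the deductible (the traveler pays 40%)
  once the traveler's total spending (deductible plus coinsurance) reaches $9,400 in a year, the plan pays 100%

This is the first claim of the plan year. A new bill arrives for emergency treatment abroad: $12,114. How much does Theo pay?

Nothing has been paid toward the $4,200 deductible, so the first $4,200 of this charge is applied there.
After the $4,200 deductible portion, $12,114 − $4,200 = $7,914 is subject to coinsurance.
Traveler's 40% share of $7,914 is $3,165.60.
So the traveler owes $4,200 + $3,165.60 = $7,365.60 before any cap.
Total out-of-pocket so far would be $0 + $7,365.60 = $7,365.60, below the $9,400 cap — no reduction.

$7,365.60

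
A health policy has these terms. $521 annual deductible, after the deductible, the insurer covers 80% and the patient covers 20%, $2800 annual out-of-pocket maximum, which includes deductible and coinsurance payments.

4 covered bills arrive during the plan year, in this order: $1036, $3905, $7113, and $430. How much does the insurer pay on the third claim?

$5718

Bill 1, $1036: $521 to deductible, leaving $515; 20% of $515 = $103. Cost to patient: $624. OOP to date $624. Insurer: $1036 − $624 = $412.
Bill 2, $3905: deductible already satisfied, so patient's share is 20% × $3905 = $781. Patient owes $781 (running OOP $1405). Insurer: $3905 − $781 = $3124.
Bill 3, $7113: 20% coinsurance on $7113 = $1422.60. Adding that to $1405 gives $2827.60, past the $2800 cap; patient pays only $2800 − $1405 = $1395. Plan pays $7113 − $1395 = $5718.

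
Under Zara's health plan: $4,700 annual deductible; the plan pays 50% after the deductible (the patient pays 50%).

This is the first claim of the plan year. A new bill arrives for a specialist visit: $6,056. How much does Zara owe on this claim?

$5,378

Deductible not yet touched, so the first $4,700 of the bill goes to the deductible.
After the $4,700 deductible portion, $6,056 − $4,700 = $1,356 is subject to coinsurance.
Patient's 50% share of $1,356 is $678.
So the patient owes $4,700 + $678 = $5,378.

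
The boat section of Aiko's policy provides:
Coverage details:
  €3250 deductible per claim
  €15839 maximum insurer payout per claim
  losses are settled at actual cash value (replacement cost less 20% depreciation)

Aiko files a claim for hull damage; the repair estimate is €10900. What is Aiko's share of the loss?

Actual cash value after 20% depreciation: €10900 × 80% = €8720.
Subtract the deductible: €8720 − €3250 = €5470.
That's under the €15839 cap, so the insurer reimburses the full €5470.
Owner's share is the uncovered remainder: €10900 − €5470 = €5430.

€5430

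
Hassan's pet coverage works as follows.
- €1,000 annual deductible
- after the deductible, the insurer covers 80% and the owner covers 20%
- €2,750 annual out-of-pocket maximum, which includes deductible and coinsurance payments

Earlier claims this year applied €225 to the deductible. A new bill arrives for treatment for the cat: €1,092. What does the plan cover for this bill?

€253.60

€225 of the €1,000 deductible is already met, leaving €775.
The remaining €317 (= €1,092 − €775) moves to coinsurance.
Owner's 20% share of €317 is €63.40.
That puts the owner's cost at €775 + €63.40 = €838.40 before any cap.
Total out-of-pocket so far would be €225 + €838.40 = €1,063.40, below the €2,750 cap — no reduction.
The plan picks up €1,092 − €838.40 = €253.60.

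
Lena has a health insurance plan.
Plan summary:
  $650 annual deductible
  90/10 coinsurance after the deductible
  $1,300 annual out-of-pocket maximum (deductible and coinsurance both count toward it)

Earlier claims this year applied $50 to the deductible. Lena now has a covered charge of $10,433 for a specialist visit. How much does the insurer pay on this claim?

$9,183

Remaining deductible: $650 − $50 = $600.
The remaining $9,833 (= $10,433 − $600) moves to coinsurance.
10% of $9,833 = $983.30 falls to the patient.
Patient responsibility before any cap: $600 + $983.30 = $1,583.30.
Adding $1,583.30 to the $50 already spent would give $1,633.30, which exceeds the $1,300 cap; the patient pays just $1,300 − $50 = $1,250.
Insurer pays the balance: $10,433 − $1,250 = $9,183.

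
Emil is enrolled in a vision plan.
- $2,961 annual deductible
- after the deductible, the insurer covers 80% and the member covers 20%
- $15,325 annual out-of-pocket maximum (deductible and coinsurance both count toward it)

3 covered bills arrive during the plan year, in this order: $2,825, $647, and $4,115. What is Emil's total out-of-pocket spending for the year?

$3,886.20

Claim 1 ($2,825): entire amount goes to the deductible. Cost to member: $2,825. OOP to date $2,825.
Claim 2 ($647): $136 to deductible, leaving $511; member's 20% is $102.20. Member pays $238.20; OOP now $3,063.20.
Claim 3 ($4,115): deductible already satisfied, so member's share is 20% × $4,115 = $823. Member pays $823; OOP now $3,886.20.
Summing the member's payments: $2,825 + $238.20 + $823 = $3,886.20.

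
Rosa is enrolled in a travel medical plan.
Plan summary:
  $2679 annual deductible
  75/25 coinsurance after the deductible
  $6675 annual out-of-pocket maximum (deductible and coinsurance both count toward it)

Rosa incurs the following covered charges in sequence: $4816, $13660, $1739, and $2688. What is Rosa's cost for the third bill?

$46.75

Claim 1 ($4816): $2679 finishes the deductible; $2137 goes to coinsurance; coinsurance $2137 × 25% = $534.25. Traveler owes $3213.25 (running OOP $3213.25).
Claim 2 ($13660): deductible already satisfied, so traveler's share is 25% × $13660 = $3415. Traveler owes $3415 (running OOP $6628.25).
Claim 3 ($1739): deductible met; 25% of $1739 = $434.75. Adding that to $6628.25 gives $7063, past the $6675 cap; traveler pays only $6675 − $6628.25 = $46.75.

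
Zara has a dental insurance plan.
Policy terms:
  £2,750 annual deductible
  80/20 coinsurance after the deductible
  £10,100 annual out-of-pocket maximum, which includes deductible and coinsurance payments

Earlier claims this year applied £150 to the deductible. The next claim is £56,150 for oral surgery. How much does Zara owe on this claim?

Deductible still to meet: £2,750 − £150 = £2,600.
That leaves £56,150 − £2,600 = £53,550 for coinsurance.
Patient's 20% share of £53,550 is £10,710.
So the patient owes £2,600 + £10,710 = £13,310 before any cap.
That would bring total out-of-pocket to £13,460, past the £10,100 cap. The patient is capped at £10,100 − £150 = £9,950 on this claim.

£9,950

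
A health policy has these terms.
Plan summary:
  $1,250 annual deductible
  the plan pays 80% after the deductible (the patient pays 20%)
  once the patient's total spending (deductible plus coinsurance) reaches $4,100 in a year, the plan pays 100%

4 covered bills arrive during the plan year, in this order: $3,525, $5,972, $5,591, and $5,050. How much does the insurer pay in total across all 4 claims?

Claim 1 ($3,525): $1,250 finishes the deductible; $2,275 goes to coinsurance; 20% of $2,275 = $455. Cost to patient: $1,705. OOP to date $1,705. Insurer: $3,525 − $1,705 = $1,820.
Claim 2 ($5,972): deductible met; 20% of $5,972 = $1,194.40. Patient pays $1,194.40; OOP now $2,899.40. Insurer: $5,972 − $1,194.40 = $4,777.60.
Claim 3 ($5,591): deductible met; 20% of $5,591 = $1,118.20. Cost to patient: $1,118.20. OOP to date $4,017.60. Insurer: $5,591 − $1,118.20 = $4,472.80.
Claim 4 ($5,050): deductible already satisfied, so patient's share is 20% × $5,050 = $1,010. That would push OOP to $5,027.60, over the $4,100 cap, so patient pays $4,100 − $4,017.60 = $82.40. Insurer: $5,050 − $82.40 = $4,967.60.
Insurer total: $1,820 + $4,777.60 + $4,472.80 + $4,967.60 = $16,038.

$16,038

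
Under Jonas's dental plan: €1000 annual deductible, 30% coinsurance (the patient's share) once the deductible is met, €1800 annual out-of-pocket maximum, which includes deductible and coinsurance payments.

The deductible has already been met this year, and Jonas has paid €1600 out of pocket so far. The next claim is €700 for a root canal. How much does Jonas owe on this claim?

With the deductible met, the entire €700 is subject to coinsurance.
Patient's 30% share of €700 is €210.
That would bring total out-of-pocket to €1810, past the €1800 cap. The patient is capped at €1800 − €1600 = €200 on this claim.

€200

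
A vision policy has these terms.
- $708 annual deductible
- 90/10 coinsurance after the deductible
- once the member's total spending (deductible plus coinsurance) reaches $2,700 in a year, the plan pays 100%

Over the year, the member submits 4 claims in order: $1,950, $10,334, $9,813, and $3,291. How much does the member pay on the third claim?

Claim 1 ($1,950): $708 finishes the deductible; $1,242 goes to coinsurance; 10% of $1,242 = $124.20. Member pays $832.20; OOP now $832.20.
Claim 2 ($10,334): deductible already satisfied, so member's share is 10% × $10,334 = $1,033.40. Cost to member: $1,033.40. OOP to date $1,865.60.
Claim 3 ($9,813): deductible already satisfied, so member's share is 10% × $9,813 = $981.30. That would push OOP to $2,846.90, over the $2,700 cap, so member pays $2,700 − $1,865.60 = $834.40.

$834.40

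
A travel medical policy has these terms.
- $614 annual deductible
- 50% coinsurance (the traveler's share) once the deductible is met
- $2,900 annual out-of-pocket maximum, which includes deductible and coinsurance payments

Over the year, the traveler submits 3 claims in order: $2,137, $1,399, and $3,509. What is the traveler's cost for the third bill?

Claim 1 ($2,137): $614 finishes the deductible; $1,523 goes to coinsurance; traveler's 50% is $761.50. Traveler pays $1,375.50; OOP now $1,375.50.
Claim 2 ($1,399): deductible already satisfied, so traveler's share is 50% × $1,399 = $699.50. Traveler pays $699.50; OOP now $2,075.
Claim 3 ($3,509): 50% coinsurance on $3,509 = $1,754.50. That would push OOP to $3,829.50, over the $2,900 cap, so traveler pays $2,900 − $2,075 = $825.

$825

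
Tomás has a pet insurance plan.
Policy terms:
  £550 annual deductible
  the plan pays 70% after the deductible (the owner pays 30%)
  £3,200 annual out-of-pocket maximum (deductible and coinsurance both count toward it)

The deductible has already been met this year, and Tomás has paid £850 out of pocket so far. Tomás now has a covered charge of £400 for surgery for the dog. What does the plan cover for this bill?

With the deductible met, the entire £400 is subject to coinsurance.
Owner's 30% share of £400 is £120.
Year-to-date out-of-pocket becomes £850 + £120 = £970, still under the £3,200 maximum, so no cap applies.
Insurer pays the balance: £400 − £120 = £280.

£280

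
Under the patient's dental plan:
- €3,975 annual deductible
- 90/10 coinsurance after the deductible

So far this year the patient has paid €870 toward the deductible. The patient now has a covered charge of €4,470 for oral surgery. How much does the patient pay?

Remaining deductible: €3,975 − €870 = €3,105.
That leaves €4,470 − €3,105 = €1,365 for coinsurance.
Coinsurance: €1,365 × 10% = €136.50.
Patient responsibility: €3,105 + €136.50 = €3,241.50.

€3,241.50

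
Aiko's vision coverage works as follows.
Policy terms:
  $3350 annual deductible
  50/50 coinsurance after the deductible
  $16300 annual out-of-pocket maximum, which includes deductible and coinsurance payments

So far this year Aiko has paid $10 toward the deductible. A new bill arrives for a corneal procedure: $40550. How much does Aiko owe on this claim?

Deductible still to meet: $3350 − $10 = $3340.
After the $3340 deductible portion, $40550 − $3340 = $37210 is subject to coinsurance.
Member's 50% share of $37210 is $18605.
That puts the member's cost at $3340 + $18605 = $21945 before any cap.
Adding $21945 to the $10 already spent would give $21955, which exceeds the $16300 cap; the member pays just $16300 − $10 = $16290.

$16290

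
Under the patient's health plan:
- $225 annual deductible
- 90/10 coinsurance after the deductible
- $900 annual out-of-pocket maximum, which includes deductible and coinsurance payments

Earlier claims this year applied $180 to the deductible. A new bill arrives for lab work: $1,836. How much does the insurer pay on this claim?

$1,611.90

Deductible still to meet: $225 − $180 = $45.
That leaves $1,836 − $45 = $1,791 for coinsurance.
10% of $1,791 = $179.10 falls to the patient.
So the patient owes $45 + $179.10 = $224.10 before any cap.
Total out-of-pocket so far would be $180 + $224.10 = $404.10, below the $900 cap — no reduction.
The plan picks up $1,836 − $224.10 = $1,611.90.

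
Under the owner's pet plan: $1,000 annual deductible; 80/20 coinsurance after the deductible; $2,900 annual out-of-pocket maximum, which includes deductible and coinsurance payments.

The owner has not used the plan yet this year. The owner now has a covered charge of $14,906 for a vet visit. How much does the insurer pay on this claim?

Nothing has been paid toward the $1,000 deductible, so the first $1,000 of this charge is applied there.
The remaining $13,906 (= $14,906 − $1,000) moves to coinsurance.
Owner's 20% share of $13,906 is $2,781.20.
Owner responsibility before any cap: $1,000 + $2,781.20 = $3,781.20.
Year-to-date out-of-pocket would reach $0 + $3,781.20 = $3,781.20, above the $2,900 maximum, so the owner pays only $2,900 − $0 = $2,900.
Insurer pays the balance: $14,906 − $2,900 = $12,006.

$12,006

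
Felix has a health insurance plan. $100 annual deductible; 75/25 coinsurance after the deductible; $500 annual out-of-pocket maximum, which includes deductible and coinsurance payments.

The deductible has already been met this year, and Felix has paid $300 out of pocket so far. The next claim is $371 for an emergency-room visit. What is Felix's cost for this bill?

With the deductible met, the entire $371 is subject to coinsurance.
Patient's 25% share of $371 is $92.75.
Total out-of-pocket so far would be $300 + $92.75 = $392.75, below the $500 cap — no reduction.

$92.75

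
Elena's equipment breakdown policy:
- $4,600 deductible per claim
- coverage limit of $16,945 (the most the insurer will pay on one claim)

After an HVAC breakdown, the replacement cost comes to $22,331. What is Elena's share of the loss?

After the deductible, $22,331 − $4,600 = $17,731 remains.
$17,731 exceeds the $16,945 limit, so the insurer pays the limit: $16,945.
The business owner bears the rest of the original loss: $22,331 − $16,945 = $5,386.

$5,386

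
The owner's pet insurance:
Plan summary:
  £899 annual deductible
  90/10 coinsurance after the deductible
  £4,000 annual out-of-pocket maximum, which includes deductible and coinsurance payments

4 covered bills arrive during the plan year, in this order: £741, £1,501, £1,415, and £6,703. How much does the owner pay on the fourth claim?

£670.30

#1 (£741): entire amount goes to the deductible. Owner pays £741; OOP now £741.
#2 (£1,501): £158 finishes the deductible; £1,343 goes to coinsurance; owner's 10% is £134.30. Owner owes £292.30 (running OOP £1,033.30).
#3 (£1,415): deductible already satisfied, so owner's share is 10% × £1,415 = £141.50. Owner pays £141.50; OOP now £1,174.80.
#4 (£6,703): 10% coinsurance on £6,703 = £670.30. Owner pays £670.30; OOP now £1,845.10.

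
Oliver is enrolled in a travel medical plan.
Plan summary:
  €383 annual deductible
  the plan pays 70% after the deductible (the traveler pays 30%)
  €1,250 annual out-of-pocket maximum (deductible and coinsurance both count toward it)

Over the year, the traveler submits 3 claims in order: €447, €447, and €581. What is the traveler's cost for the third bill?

€174.30

#1 (€447): deductible takes €383, €64 remains; coinsurance €64 × 30% = €19.20. Traveler owes €402.20 (running OOP €402.20).
#2 (€447): 30% coinsurance on €447 = €134.10. Traveler owes €134.10 (running OOP €536.30).
#3 (€581): deductible already satisfied, so traveler's share is 30% × €581 = €174.30. Cost to traveler: €174.30. OOP to date €710.60.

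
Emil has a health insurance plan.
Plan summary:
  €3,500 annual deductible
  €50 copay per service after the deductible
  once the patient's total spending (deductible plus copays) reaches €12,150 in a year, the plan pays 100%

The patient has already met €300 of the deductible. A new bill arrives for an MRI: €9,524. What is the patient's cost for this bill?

€3,250

€300 of the €3,500 deductible is already met, leaving €3,200.
That leaves €9,524 − €3,200 = €6,324 for the copay.
Copay on this service: €50.
So the patient owes €3,200 + €50 = €3,250 before any cap.
Year-to-date out-of-pocket becomes €300 + €3,250 = €3,550, still under the €12,150 maximum, so no cap applies.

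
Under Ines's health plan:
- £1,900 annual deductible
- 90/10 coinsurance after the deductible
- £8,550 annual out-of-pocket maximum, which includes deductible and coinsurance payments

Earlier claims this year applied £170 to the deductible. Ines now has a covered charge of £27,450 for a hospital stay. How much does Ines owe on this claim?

£4,302

£170 of the £1,900 deductible is already met, leaving £1,730.
After the £1,730 deductible portion, £27,450 − £1,730 = £25,720 is subject to coinsurance.
Coinsurance: £25,720 × 10% = £2,572.
Patient responsibility before any cap: £1,730 + £2,572 = £4,302.
Total out-of-pocket so far would be £170 + £4,302 = £4,472, below the £8,550 cap — no reduction.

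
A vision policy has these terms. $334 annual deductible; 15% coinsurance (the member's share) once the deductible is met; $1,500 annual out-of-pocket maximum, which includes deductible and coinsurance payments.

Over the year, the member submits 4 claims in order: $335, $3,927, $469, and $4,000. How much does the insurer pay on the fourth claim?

Claim 1 ($335): $334 to deductible, leaving $1; coinsurance $1 × 15% = $0.15. Cost to member: $334.15. OOP to date $334.15. Insurer: $335 − $334.15 = $0.85.
Claim 2 ($3,927): deductible already satisfied, so member's share is 15% × $3,927 = $589.05. Cost to member: $589.05. OOP to date $923.20. Plan pays $3,927 − $589.05 = $3,337.95.
Claim 3 ($469): 15% coinsurance on $469 = $70.35. Member owes $70.35 (running OOP $993.55). Insurer: $469 − $70.35 = $398.65.
Claim 4 ($4,000): deductible met; 15% of $4,000 = $600. OOP would hit $1,593.55 > $1,500, so the cap limits the member to $1,500 − $993.55 = $506.45. Plan pays $4,000 − $506.45 = $3,493.55.

$3,493.55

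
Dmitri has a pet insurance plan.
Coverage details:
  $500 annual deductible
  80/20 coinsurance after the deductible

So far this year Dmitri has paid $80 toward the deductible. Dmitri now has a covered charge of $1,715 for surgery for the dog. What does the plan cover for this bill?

Deductible still to meet: $500 − $80 = $420.
That leaves $1,715 − $420 = $1,295 for coinsurance.
Owner's 20% share of $1,295 is $259.
So the owner owes $420 + $259 = $679.
The plan picks up $1,715 − $679 = $1,036.

$1,036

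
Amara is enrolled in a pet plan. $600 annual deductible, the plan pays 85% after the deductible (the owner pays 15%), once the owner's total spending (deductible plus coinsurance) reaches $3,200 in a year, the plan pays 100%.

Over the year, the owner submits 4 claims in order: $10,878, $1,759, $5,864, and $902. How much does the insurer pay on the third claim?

$5,069.55

Claim 1 ($10,878): $600 finishes the deductible; $10,278 goes to coinsurance; owner's 15% is $1,541.70. Cost to owner: $2,141.70. OOP to date $2,141.70. Plan pays $10,878 − $2,141.70 = $8,736.30.
Claim 2 ($1,759): deductible met; 15% of $1,759 = $263.85. Owner pays $263.85; OOP now $2,405.55. Insurer: $1,759 − $263.85 = $1,495.15.
Claim 3 ($5,864): deductible met; 15% of $5,864 = $879.60. OOP would hit $3,285.15 > $3,200, so the cap limits the owner to $3,200 − $2,405.55 = $794.45. Insurer: $5,864 − $794.45 = $5,069.55.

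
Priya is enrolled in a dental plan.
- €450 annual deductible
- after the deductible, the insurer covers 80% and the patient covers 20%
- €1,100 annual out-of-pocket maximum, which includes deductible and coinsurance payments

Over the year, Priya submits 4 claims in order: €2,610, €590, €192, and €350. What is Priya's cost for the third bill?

Bill 1, €2,610: €450 to deductible, leaving €2,160; 20% of €2,160 = €432. Patient pays €882; OOP now €882.
Bill 2, €590: 20% coinsurance on €590 = €118. Patient pays €118; OOP now €1,000.
Bill 3, €192: deductible met; 20% of €192 = €38.40. Patient pays €38.40; OOP now €1,038.40.

€38.40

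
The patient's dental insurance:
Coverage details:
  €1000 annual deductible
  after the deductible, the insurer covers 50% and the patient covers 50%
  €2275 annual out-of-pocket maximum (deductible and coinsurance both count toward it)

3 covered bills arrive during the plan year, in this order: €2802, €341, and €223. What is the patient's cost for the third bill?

Claim 1 — €2802: deductible takes €1000, €1802 remains; patient's 50% is €901. Patient owes €1901 (running OOP €1901).
Claim 2 — €341: 50% coinsurance on €341 = €170.50. Patient owes €170.50 (running OOP €2071.50).
Claim 3 — €223: 50% coinsurance on €223 = €111.50. Patient owes €111.50 (running OOP €2183).

€111.50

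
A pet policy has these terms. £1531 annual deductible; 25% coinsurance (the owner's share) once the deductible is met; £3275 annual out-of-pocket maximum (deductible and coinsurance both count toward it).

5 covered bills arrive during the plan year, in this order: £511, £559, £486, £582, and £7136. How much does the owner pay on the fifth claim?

#1 (£511): entire amount goes to the deductible. Cost to owner: £511. OOP to date £511.
#2 (£559): fully absorbed by the deductible. Owner owes £559 (running OOP £1070).
#3 (£486): deductible takes £461, £25 remains; 25% of £25 = £6.25. Owner pays £467.25; OOP now £1537.25.
#4 (£582): 25% coinsurance on £582 = £145.50. Owner owes £145.50 (running OOP £1682.75).
#5 (£7136): deductible met; 25% of £7136 = £1784. Adding that to £1682.75 gives £3466.75, past the £3275 cap; owner pays only £3275 − £1682.75 = £1592.25.

£1592.25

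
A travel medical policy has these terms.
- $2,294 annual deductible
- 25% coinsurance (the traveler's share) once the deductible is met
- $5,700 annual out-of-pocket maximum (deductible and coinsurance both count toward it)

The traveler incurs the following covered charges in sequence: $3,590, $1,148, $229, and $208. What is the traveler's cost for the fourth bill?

Claim 1 — $3,590: $2,294 to deductible, leaving $1,296; coinsurance $1,296 × 25% = $324. Traveler owes $2,618 (running OOP $2,618).
Claim 2 — $1,148: deductible already satisfied, so traveler's share is 25% × $1,148 = $287. Traveler owes $287 (running OOP $2,905).
Claim 3 — $229: deductible met; 25% of $229 = $57.25. Traveler pays $57.25; OOP now $2,962.25.
Claim 4 — $208: 25% coinsurance on $208 = $52. Cost to traveler: $52. OOP to date $3,014.25.

$52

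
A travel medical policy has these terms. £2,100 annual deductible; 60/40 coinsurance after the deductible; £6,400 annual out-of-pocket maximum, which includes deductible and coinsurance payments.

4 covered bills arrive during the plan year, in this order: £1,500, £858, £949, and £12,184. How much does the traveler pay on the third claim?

£379.60

Claim 1 (£1,500): fully absorbed by the deductible. Traveler owes £1,500 (running OOP £1,500).
Claim 2 (£858): £600 finishes the deductible; £258 goes to coinsurance; traveler's 40% is £103.20. Traveler pays £703.20; OOP now £2,203.20.
Claim 3 (£949): deductible already satisfied, so traveler's share is 40% × £949 = £379.60. Traveler owes £379.60 (running OOP £2,582.80).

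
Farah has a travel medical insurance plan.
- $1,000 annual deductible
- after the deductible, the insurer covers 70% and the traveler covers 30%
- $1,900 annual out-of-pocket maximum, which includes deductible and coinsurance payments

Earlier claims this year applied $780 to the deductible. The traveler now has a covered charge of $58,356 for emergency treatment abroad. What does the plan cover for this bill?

Deductible still to meet: $1,000 − $780 = $220.
That leaves $58,356 − $220 = $58,136 for coinsurance.
Coinsurance: $58,136 × 30% = $17,440.80.
Traveler responsibility before any cap: $220 + $17,440.80 = $17,660.80.
Year-to-date out-of-pocket would reach $780 + $17,660.80 = $18,440.80, above the $1,900 maximum, so the traveler pays only $1,900 − $780 = $1,120.
Insurer pays the balance: $58,356 − $1,120 = $57,236.

$57,236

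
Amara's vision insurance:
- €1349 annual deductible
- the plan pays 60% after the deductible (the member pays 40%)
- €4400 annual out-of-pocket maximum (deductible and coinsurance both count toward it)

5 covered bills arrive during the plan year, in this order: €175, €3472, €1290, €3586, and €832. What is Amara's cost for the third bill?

Claim 1 — €175: all of it applies to the deductible. Cost to member: €175. OOP to date €175.
Claim 2 — €3472: €1174 to deductible, leaving €2298; member's 40% is €919.20. Cost to member: €2093.20. OOP to date €2268.20.
Claim 3 — €1290: 40% coinsurance on €1290 = €516. Member owes €516 (running OOP €2784.20).

€516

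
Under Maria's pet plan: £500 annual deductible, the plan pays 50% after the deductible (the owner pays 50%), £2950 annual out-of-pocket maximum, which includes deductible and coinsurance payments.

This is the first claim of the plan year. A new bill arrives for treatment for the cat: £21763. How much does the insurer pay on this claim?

Nothing has been paid toward the £500 deductible, so the first £500 of this charge is applied there.
The remaining £21263 (= £21763 − £500) moves to coinsurance.
Coinsurance: £21263 × 50% = £10631.50.
So the owner owes £500 + £10631.50 = £11131.50 before any cap.
Year-to-date out-of-pocket would reach £0 + £11131.50 = £11131.50, above the £2950 maximum, so the owner pays only £2950 − £0 = £2950.
The plan picks up £21763 − £2950 = £18813.

£18813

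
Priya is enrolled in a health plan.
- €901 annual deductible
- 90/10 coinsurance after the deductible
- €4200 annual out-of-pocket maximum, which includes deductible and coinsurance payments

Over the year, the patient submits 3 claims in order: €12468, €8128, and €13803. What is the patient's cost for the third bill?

€1329.50

#1 (€12468): €901 to deductible, leaving €11567; patient's 10% is €1156.70. Patient pays €2057.70; OOP now €2057.70.
#2 (€8128): deductible met; 10% of €8128 = €812.80. Patient pays €812.80; OOP now €2870.50.
#3 (€13803): 10% coinsurance on €13803 = €1380.30. OOP would hit €4250.80 > €4200, so the cap limits the patient to €4200 − €2870.50 = €1329.50.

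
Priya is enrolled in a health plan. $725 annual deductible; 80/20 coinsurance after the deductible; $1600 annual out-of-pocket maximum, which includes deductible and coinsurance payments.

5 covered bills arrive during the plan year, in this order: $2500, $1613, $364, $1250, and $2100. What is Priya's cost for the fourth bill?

$124.60

#1 ($2500): $725 finishes the deductible; $1775 goes to coinsurance; coinsurance $1775 × 20% = $355. Patient owes $1080 (running OOP $1080).
#2 ($1613): deductible met; 20% of $1613 = $322.60. Patient owes $322.60 (running OOP $1402.60).
#3 ($364): deductible already satisfied, so patient's share is 20% × $364 = $72.80. Patient pays $72.80; OOP now $1475.40.
#4 ($1250): deductible met; 20% of $1250 = $250. That would push OOP to $1725.40, over the $1600 cap, so patient pays $1600 − $1475.40 = $124.60.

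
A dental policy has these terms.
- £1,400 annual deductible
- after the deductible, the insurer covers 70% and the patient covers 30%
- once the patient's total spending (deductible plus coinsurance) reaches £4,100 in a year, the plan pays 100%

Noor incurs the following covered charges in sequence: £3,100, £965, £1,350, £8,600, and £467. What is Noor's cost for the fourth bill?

£1,495.50

#1 (£3,100): £1,400 to deductible, leaving £1,700; patient's 30% is £510. Patient owes £1,910 (running OOP £1,910).
#2 (£965): 30% coinsurance on £965 = £289.50. Patient owes £289.50 (running OOP £2,199.50).
#3 (£1,350): 30% coinsurance on £1,350 = £405. Cost to patient: £405. OOP to date £2,604.50.
#4 (£8,600): 30% coinsurance on £8,600 = £2,580. Adding that to £2,604.50 gives £5,184.50, past the £4,100 cap; patient pays only £4,100 − £2,604.50 = £1,495.50.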